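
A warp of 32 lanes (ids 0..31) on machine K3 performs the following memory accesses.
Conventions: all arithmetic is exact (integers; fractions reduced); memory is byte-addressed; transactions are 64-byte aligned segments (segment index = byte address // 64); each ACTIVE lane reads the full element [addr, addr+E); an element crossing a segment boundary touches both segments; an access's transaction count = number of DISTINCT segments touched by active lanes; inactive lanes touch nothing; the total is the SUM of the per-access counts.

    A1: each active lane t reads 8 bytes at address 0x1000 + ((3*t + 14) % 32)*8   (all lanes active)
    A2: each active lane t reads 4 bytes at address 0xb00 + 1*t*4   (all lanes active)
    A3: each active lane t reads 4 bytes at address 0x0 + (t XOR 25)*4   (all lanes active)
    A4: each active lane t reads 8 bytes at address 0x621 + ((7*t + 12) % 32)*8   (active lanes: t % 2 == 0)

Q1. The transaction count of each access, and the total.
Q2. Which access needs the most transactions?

A1: 4 transactions
A2: 2 transactions
A3: 2 transactions
A4: 5 transactions

Answer: 4,2,2,5; total 13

Answer: A4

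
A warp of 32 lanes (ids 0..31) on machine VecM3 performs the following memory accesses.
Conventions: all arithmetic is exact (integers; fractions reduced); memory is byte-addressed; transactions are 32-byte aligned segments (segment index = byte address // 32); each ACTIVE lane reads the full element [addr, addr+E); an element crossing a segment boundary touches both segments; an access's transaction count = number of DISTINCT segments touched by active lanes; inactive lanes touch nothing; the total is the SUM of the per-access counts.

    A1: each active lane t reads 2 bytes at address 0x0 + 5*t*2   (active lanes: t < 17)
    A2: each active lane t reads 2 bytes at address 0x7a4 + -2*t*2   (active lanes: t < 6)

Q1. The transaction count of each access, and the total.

A1: 6 transactions
A2: 2 transactions

Answer: 6,2; total 8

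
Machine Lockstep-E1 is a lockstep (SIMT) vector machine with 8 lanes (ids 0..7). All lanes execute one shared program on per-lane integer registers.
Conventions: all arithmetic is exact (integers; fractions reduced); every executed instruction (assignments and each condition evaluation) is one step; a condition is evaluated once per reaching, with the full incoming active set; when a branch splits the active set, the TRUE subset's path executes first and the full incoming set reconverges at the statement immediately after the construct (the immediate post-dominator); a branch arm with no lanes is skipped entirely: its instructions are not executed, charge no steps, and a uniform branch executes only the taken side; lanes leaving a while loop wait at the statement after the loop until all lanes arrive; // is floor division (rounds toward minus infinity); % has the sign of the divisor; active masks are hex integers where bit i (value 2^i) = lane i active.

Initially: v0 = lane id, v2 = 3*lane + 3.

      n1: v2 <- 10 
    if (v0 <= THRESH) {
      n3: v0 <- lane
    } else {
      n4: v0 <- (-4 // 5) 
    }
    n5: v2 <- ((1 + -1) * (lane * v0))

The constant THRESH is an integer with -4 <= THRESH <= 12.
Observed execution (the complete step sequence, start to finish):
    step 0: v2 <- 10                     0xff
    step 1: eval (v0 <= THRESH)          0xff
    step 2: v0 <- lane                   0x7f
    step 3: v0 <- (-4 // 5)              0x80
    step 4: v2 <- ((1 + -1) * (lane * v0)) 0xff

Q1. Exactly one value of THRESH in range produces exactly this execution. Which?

Answer: THRESH = 6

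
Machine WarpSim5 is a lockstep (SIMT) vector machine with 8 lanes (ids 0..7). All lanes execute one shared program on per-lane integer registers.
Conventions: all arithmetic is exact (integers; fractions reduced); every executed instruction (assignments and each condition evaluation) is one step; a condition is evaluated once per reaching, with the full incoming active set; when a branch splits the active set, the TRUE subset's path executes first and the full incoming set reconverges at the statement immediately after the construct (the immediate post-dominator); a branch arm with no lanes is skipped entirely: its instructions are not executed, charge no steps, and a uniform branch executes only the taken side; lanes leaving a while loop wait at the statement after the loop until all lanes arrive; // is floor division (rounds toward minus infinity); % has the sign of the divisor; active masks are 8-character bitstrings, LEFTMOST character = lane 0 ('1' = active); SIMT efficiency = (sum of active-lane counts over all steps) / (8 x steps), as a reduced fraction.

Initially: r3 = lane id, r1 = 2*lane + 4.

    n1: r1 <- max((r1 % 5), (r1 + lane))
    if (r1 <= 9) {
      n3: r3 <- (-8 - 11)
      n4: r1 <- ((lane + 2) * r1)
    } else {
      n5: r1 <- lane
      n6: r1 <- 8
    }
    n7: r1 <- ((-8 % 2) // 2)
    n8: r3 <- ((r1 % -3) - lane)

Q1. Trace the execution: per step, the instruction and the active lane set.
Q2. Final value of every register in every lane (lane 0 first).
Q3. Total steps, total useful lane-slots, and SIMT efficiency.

step 0: r1 <- max((r1 % 5), (r1 + lane)) 11111111
step 1: eval (r1 <= 9)               11111111
step 2: r3 <- (-8 - 11)              11000000
step 3: r1 <- ((lane + 2) * r1)      11000000
step 4: r1 <- lane                   00111111
step 5: r1 <- 8                      00111111
step 6: r1 <- ((-8 % 2) // 2)        11111111
step 7: r3 <- ((r1 % -3) - lane)     11111111

Answer: 8 steps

r3: 0,-1,-2,-3,-4,-5,-6,-7
r1: 0,0,0,0,0,0,0,0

steps = 8; useful = 48; efficiency = 48/64 = 3/4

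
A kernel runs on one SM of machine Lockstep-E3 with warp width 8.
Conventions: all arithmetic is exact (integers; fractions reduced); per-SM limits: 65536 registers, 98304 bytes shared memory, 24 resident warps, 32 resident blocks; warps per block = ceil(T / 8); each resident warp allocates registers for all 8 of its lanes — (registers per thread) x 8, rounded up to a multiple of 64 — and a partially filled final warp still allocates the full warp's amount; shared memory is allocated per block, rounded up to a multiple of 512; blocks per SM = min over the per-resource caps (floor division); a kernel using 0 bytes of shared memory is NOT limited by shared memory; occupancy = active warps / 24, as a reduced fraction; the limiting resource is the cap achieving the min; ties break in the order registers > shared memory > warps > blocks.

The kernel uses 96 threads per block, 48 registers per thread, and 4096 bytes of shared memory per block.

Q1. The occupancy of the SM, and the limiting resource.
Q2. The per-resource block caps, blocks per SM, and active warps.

Answer: occupancy 1, limited by warps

registers: 14 blocks
shared memory: 24 blocks
warps: 2 blocks
blocks: 32 blocks

Answer: 2 blocks, 24 active warps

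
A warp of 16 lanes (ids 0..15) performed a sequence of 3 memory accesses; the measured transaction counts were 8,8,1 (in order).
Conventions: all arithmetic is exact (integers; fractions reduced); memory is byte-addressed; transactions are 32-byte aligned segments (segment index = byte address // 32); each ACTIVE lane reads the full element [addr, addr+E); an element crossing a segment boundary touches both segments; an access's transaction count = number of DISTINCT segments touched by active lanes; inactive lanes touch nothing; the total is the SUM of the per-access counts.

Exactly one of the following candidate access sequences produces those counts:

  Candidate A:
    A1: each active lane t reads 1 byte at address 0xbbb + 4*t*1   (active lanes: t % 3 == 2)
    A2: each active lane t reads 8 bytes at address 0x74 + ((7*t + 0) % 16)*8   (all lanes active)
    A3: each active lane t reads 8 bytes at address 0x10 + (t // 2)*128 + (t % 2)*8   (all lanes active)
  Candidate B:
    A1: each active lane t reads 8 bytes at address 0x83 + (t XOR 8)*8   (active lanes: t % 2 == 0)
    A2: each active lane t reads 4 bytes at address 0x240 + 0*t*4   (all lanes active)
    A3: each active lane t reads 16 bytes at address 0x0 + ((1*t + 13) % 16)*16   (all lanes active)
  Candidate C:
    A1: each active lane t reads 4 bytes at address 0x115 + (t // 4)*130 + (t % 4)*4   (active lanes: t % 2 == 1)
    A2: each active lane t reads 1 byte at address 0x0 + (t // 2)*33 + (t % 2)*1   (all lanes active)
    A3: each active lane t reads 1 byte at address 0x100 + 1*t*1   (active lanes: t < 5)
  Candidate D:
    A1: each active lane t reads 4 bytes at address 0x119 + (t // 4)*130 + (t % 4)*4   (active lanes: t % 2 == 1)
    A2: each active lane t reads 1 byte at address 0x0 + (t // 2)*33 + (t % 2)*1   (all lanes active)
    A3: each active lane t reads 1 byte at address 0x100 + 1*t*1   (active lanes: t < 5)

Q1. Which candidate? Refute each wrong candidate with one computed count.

A: A1 gives 2 transactions, not 8
B: A1 gives 4 transactions, not 8
D: A1 gives 6 transactions, not 8
C: all counts match (8,8,1)

Answer: C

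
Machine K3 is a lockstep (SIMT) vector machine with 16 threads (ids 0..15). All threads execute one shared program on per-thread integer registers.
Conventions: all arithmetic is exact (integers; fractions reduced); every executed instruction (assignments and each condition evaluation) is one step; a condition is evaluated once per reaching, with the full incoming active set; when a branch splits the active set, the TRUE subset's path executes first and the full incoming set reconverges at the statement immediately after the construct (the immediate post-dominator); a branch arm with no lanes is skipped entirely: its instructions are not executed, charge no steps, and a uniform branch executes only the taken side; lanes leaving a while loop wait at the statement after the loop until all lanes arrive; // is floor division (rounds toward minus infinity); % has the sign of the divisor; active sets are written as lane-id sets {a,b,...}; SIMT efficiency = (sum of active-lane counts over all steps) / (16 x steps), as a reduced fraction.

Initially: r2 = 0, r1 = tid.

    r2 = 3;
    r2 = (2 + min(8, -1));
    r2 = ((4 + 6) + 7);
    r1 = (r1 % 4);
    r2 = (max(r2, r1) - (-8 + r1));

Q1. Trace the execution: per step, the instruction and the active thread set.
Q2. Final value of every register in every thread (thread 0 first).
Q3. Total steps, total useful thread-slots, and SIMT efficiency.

step 0: r2 <- 3                      {0,1,2,3,4,5,6,7,8,9,10,11,12,13,14,15}
step 1: r2 <- (2 + min(8, -1))       {0,1,2,3,4,5,6,7,8,9,10,11,12,13,14,15}
step 2: r2 <- ((4 + 6) + 7)          {0,1,2,3,4,5,6,7,8,9,10,11,12,13,14,15}
step 3: r1 <- (r1 % 4)               {0,1,2,3,4,5,6,7,8,9,10,11,12,13,14,15}
step 4: r2 <- (max(r2, r1) - (-8 + r1)) {0,1,2,3,4,5,6,7,8,9,10,11,12,13,14,15}

Answer: 5 steps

r2: 25,24,23,22,25,24,23,22,25,24,23,22,25,24,23,22
r1: 0,1,2,3,0,1,2,3,0,1,2,3,0,1,2,3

steps = 5; useful = 80; efficiency = 80/80 = 1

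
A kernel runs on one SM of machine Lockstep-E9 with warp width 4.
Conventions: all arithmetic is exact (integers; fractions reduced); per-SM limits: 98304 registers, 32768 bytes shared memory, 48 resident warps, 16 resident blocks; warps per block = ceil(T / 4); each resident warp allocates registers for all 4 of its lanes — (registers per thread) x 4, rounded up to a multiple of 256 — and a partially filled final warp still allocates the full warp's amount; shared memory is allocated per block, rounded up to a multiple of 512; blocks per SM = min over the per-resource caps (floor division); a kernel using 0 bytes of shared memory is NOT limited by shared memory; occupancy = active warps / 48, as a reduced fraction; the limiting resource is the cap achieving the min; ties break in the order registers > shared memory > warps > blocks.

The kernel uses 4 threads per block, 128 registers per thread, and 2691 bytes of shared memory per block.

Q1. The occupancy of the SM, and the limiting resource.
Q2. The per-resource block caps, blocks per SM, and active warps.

Answer: occupancy 5/24, limited by shared memory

registers: 192 blocks
shared memory: 10 blocks
warps: 48 blocks
blocks: 16 blocks

Answer: 10 blocks, 10 active warps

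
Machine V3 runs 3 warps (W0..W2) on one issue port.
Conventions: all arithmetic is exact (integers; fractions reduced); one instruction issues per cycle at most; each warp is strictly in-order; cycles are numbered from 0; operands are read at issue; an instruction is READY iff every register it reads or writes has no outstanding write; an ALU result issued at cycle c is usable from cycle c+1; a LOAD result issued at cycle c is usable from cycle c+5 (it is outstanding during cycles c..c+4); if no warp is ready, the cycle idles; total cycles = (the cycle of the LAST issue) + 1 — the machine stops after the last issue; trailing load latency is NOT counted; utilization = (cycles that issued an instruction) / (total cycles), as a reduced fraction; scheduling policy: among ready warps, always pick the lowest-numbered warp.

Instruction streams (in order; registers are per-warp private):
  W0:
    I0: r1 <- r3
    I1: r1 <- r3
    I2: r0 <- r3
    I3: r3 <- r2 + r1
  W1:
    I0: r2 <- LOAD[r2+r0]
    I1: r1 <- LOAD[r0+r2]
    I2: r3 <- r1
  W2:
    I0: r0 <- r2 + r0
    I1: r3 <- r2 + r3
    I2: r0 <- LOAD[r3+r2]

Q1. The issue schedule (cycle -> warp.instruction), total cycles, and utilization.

cycle 0: W0.I0
cycle 1: W0.I1
cycle 2: W0.I2
cycle 3: W0.I3
cycle 4: W1.I0
cycle 5: W2.I0
cycle 6: W2.I1
cycle 7: W2.I2
cycle 8: idle
cycle 9: W1.I1
cycle 10: idle
cycle 11: idle
cycle 12: idle
cycle 13: idle
cycle 14: W1.I2

Answer: 15 cycles, utilization 2/3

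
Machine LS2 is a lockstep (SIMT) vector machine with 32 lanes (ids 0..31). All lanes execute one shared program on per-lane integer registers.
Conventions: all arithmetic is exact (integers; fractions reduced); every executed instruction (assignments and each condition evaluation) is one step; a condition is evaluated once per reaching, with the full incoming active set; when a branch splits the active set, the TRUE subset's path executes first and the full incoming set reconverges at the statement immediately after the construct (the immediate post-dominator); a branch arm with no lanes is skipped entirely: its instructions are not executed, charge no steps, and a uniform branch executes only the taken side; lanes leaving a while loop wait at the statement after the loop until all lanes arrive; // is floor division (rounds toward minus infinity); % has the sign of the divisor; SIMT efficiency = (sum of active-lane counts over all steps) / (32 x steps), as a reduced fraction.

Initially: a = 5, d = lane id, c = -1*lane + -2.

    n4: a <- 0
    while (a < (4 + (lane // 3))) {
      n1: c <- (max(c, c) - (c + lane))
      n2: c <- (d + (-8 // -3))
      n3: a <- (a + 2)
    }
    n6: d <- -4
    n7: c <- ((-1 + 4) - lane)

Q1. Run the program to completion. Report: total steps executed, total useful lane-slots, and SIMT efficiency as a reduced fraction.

Answer: 32 steps, 724 useful, 181/256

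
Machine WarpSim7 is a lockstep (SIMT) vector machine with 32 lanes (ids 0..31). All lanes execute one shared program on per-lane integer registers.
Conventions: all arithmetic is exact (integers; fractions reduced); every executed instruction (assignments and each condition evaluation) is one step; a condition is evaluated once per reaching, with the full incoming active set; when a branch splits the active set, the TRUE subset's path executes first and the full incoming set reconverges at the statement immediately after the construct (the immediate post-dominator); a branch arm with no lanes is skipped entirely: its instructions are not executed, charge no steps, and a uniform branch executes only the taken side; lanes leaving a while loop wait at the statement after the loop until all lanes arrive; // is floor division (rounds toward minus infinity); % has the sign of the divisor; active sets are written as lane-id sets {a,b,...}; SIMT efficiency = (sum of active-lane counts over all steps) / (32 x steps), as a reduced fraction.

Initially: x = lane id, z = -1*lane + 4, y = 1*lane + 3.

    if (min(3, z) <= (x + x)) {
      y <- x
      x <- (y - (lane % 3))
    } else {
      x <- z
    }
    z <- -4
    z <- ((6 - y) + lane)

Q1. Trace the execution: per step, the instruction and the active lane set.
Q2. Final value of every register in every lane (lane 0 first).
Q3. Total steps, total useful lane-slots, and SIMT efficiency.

step 0: eval (min(3, z) <= (x + x))  {0,1,2,3,4,5,6,7,8,9,10,11,12,13,14,15,16,17,18,19,20,21,22,23,24,25,26,27,28,29,30,31}
step 1: y <- x                       {2,3,4,5,6,7,8,9,10,11,12,13,14,15,16,17,18,19,20,21,22,23,24,25,26,27,28,29,30,31}
step 2: x <- (y - (lane % 3))        {2,3,4,5,6,7,8,9,10,11,12,13,14,15,16,17,18,19,20,21,22,23,24,25,26,27,28,29,30,31}
step 3: x <- z                       {0,1}
step 4: z <- -4                      {0,1,2,3,4,5,6,7,8,9,10,11,12,13,14,15,16,17,18,19,20,21,22,23,24,25,26,27,28,29,30,31}
step 5: z <- ((6 - y) + lane)        {0,1,2,3,4,5,6,7,8,9,10,11,12,13,14,15,16,17,18,19,20,21,22,23,24,25,26,27,28,29,30,31}

Answer: 6 steps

x: 4,3,0,3,3,3,6,6,6,9,9,9,12,12,12,15,15,15,18,18,18,21,21,21,24,24,24,27,27,27,30,30
z: 3,3,6,6,6,6,6,6,6,6,6,6,6,6,6,6,6,6,6,6,6,6,6,6,6,6,6,6,6,6,6,6
y: 3,4,2,3,4,5,6,7,8,9,10,11,12,13,14,15,16,17,18,19,20,21,22,23,24,25,26,27,28,29,30,31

steps = 6; useful = 158; efficiency = 158/192 = 79/96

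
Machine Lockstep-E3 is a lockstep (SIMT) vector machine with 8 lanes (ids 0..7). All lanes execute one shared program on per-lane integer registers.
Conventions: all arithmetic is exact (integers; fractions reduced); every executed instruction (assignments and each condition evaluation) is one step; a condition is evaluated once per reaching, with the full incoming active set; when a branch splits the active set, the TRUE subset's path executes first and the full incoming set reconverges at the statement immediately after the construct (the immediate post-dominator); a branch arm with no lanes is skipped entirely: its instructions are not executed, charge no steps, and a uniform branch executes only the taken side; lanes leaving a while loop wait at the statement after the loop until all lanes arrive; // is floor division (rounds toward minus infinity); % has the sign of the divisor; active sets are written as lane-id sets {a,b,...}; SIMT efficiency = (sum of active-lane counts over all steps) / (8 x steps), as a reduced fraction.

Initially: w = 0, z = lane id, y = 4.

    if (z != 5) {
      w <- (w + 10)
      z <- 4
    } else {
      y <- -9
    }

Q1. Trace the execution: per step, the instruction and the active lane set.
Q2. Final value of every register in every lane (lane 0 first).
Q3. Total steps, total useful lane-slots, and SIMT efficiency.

step 0: eval (z != 5)                {0,1,2,3,4,5,6,7}
step 1: w <- (w + 10)                {0,1,2,3,4,6,7}
step 2: z <- 4                       {0,1,2,3,4,6,7}
step 3: y <- -9                      {5}

Answer: 4 steps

w: 10,10,10,10,10,0,10,10
z: 4,4,4,4,4,5,4,4
y: 4,4,4,4,4,-9,4,4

steps = 4; useful = 23; efficiency = 23/32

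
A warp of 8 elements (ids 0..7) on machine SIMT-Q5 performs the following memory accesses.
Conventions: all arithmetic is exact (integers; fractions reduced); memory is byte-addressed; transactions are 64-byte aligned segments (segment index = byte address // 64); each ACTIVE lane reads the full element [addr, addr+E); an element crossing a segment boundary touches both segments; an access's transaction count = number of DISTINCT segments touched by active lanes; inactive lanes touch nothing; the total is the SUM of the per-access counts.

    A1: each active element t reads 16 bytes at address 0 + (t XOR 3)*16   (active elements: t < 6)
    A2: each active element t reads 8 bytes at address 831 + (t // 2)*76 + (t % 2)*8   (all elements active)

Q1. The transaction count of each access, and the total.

A1: 2 transactions
A2: 5 transactions

Answer: 2,5; total 7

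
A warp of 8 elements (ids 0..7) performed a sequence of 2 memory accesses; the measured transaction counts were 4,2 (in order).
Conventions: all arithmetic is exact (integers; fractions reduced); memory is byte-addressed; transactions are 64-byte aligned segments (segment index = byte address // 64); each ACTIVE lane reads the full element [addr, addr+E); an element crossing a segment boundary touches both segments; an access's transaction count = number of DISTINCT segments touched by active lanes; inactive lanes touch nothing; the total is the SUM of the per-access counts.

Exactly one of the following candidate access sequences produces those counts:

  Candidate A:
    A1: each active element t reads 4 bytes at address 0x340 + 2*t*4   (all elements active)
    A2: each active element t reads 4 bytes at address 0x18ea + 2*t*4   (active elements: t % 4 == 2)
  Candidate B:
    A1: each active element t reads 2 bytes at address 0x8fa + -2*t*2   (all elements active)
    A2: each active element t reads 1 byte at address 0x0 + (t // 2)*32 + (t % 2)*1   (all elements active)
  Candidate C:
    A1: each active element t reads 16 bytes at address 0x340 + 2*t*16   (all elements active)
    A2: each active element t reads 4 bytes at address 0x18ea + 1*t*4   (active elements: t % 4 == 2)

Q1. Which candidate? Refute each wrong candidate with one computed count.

A: A1 gives 1 transaction, not 4
B: A1 gives 1 transaction, not 4
C: all counts match (4,2)

Answer: C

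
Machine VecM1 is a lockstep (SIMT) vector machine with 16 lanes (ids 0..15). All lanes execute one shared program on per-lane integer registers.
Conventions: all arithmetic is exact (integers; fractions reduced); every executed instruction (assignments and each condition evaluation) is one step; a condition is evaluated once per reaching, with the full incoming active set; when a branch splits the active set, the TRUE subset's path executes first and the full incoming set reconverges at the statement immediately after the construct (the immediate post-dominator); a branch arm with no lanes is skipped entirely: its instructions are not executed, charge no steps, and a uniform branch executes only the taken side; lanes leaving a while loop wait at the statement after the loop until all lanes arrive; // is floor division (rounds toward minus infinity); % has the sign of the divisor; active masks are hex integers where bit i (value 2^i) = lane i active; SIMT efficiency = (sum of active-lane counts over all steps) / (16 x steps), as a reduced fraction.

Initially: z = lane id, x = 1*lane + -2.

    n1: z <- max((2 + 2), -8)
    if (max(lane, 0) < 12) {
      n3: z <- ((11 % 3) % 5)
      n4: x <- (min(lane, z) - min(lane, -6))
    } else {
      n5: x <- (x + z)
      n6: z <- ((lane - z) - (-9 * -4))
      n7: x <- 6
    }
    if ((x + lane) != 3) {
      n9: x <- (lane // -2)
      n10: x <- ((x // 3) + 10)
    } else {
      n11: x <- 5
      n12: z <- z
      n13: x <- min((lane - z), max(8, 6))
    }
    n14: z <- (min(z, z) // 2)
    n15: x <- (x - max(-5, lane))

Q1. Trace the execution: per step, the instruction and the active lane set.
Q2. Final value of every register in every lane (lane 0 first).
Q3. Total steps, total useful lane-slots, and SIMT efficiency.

step 0: z <- max((2 + 2), -8)        0xffff
step 1: eval (max(lane, 0) < 12)     0xffff
step 2: z <- ((11 % 3) % 5)          0x0fff
step 3: x <- (min(lane, z) - min(lane, -6)) 0x0fff
step 4: x <- (x + z)                 0xf000
step 5: z <- ((lane - z) - (-9 * -4)) 0xf000
step 6: x <- 6                       0xf000
step 7: eval ((x + lane) != 3)       0xffff
step 8: x <- (lane // -2)            0xffff
step 9: x <- ((x // 3) + 10)         0xffff
step 10: z <- (min(z, z) // 2)        0xffff
step 11: x <- (x - max(-5, lane))     0xffff

Answer: 12 steps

z: 1,1,1,1,1,1,1,1,1,1,1,1,-14,-14,-13,-13
x: 10,8,7,6,5,4,3,1,0,-1,-2,-3,-4,-6,-7,-8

steps = 12; useful = 148; efficiency = 148/192 = 37/48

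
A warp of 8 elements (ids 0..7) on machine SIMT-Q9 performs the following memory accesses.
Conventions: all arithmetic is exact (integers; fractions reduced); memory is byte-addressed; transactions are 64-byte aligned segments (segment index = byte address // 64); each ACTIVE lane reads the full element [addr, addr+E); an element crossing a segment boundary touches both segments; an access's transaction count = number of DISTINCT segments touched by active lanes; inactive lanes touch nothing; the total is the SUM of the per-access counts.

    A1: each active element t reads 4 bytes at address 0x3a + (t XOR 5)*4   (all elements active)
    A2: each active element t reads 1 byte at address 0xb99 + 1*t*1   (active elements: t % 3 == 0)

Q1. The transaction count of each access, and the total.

A1: 2 transactions
A2: 1 transaction

Answer: 2,1; total 3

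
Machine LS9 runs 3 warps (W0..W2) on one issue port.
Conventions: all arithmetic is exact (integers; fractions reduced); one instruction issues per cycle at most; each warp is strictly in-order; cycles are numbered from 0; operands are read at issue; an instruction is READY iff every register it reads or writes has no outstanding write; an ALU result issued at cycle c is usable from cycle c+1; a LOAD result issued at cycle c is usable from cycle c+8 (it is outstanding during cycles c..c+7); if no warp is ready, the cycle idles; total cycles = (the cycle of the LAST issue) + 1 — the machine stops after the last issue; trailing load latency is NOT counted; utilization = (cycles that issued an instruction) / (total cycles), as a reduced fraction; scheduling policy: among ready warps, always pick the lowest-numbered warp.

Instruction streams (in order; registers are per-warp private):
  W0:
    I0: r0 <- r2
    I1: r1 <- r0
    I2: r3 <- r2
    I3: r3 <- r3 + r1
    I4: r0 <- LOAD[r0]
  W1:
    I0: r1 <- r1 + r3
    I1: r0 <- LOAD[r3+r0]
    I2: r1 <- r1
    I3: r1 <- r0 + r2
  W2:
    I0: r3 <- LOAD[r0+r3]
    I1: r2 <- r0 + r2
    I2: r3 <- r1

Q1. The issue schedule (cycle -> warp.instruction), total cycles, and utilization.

cycle 0: W0.I0
cycle 1: W0.I1
cycle 2: W0.I2
cycle 3: W0.I3
cycle 4: W0.I4
cycle 5: W1.I0
cycle 6: W1.I1
cycle 7: W1.I2
cycle 8: W2.I0
cycle 9: W2.I1
cycle 10: idle
cycle 11: idle
cycle 12: idle
cycle 13: idle
cycle 14: W1.I3
cycle 15: idle
cycle 16: W2.I2

Answer: 17 cycles, utilization 12/17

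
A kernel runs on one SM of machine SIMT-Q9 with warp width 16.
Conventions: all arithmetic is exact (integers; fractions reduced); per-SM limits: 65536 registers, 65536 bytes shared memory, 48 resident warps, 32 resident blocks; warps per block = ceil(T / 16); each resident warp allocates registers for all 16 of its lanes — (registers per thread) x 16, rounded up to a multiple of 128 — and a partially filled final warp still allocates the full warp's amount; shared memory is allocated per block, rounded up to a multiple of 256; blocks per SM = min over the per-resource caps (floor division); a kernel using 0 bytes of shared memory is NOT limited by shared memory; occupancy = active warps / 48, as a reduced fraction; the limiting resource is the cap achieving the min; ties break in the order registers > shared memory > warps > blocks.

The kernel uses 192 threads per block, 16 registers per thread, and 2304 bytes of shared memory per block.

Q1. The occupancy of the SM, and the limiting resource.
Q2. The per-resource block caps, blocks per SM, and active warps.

Answer: occupancy 1, limited by warps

registers: 21 blocks
shared memory: 28 blocks
warps: 4 blocks
blocks: 32 blocks

Answer: 4 blocks, 48 active warps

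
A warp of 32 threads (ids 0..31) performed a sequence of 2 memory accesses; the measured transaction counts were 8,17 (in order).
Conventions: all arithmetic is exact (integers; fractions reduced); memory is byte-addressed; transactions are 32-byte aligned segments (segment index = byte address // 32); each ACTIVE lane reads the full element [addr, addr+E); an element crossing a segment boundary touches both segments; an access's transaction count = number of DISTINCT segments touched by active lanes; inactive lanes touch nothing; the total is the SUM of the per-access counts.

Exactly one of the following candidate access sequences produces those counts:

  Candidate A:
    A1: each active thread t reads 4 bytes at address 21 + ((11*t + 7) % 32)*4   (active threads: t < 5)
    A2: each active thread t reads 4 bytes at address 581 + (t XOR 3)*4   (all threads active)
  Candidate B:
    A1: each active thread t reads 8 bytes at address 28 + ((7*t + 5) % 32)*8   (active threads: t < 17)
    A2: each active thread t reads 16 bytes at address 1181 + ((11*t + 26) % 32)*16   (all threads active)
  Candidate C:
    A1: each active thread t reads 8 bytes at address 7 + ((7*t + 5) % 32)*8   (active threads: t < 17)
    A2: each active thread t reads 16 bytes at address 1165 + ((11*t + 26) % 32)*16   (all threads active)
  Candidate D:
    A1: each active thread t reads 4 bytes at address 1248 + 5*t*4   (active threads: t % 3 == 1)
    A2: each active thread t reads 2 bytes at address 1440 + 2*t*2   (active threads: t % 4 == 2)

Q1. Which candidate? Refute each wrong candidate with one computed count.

A: A1 gives 4 transactions, not 8
B: A1 gives 9 transactions, not 8
D: A1 gives 11 transactions, not 8
C: all counts match (8,17)

Answer: C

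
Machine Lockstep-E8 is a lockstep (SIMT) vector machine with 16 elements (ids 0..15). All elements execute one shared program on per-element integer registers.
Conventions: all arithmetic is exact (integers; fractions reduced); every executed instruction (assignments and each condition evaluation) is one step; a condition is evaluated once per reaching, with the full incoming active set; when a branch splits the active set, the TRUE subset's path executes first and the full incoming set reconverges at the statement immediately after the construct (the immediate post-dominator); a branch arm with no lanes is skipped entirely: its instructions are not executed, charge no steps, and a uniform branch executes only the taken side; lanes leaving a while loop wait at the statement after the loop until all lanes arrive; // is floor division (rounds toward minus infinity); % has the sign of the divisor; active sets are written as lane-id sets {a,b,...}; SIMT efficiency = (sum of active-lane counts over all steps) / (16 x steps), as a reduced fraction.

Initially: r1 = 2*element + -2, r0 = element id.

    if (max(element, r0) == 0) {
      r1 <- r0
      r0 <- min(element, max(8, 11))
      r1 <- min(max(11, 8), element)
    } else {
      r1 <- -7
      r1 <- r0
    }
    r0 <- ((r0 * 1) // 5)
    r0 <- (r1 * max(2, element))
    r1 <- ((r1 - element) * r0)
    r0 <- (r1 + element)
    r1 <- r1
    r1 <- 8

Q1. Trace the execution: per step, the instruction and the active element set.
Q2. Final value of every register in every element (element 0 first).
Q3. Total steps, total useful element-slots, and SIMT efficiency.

step 0: eval (max(element, r0) == 0) {0,1,2,3,4,5,6,7,8,9,10,11,12,13,14,15}
step 1: r1 <- r0                     {0}
step 2: r0 <- min(element, max(8, 11)) {0}
step 3: r1 <- min(max(11, 8), element) {0}
step 4: r1 <- -7                     {1,2,3,4,5,6,7,8,9,10,11,12,13,14,15}
step 5: r1 <- r0                     {1,2,3,4,5,6,7,8,9,10,11,12,13,14,15}
step 6: r0 <- ((r0 * 1) // 5)        {0,1,2,3,4,5,6,7,8,9,10,11,12,13,14,15}
step 7: r0 <- (r1 * max(2, element)) {0,1,2,3,4,5,6,7,8,9,10,11,12,13,14,15}
step 8: r1 <- ((r1 - element) * r0)  {0,1,2,3,4,5,6,7,8,9,10,11,12,13,14,15}
step 9: r0 <- (r1 + element)         {0,1,2,3,4,5,6,7,8,9,10,11,12,13,14,15}
step 10: r1 <- r1                     {0,1,2,3,4,5,6,7,8,9,10,11,12,13,14,15}
step 11: r1 <- 8                      {0,1,2,3,4,5,6,7,8,9,10,11,12,13,14,15}

Answer: 12 steps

r1: 8,8,8,8,8,8,8,8,8,8,8,8,8,8,8,8
r0: 0,1,2,3,4,5,6,7,8,9,10,11,12,13,14,15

steps = 12; useful = 145; efficiency = 145/192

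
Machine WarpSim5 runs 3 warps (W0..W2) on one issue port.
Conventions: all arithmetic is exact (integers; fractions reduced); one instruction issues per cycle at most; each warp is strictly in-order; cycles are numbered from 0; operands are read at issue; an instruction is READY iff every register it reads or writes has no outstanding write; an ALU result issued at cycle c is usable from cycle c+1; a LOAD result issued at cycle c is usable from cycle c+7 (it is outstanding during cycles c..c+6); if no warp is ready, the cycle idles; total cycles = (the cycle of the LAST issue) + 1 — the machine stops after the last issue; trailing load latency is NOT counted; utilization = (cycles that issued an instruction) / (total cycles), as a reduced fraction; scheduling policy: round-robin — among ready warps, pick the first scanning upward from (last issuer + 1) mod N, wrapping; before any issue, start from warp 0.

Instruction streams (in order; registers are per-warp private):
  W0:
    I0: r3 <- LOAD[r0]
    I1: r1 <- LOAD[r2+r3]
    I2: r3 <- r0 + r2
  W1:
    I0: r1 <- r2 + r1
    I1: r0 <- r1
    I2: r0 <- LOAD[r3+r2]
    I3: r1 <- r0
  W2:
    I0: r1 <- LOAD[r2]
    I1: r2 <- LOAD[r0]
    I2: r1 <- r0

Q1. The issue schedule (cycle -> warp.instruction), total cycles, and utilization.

cycle 0: W0.I0
cycle 1: W1.I0
cycle 2: W2.I0
cycle 3: W1.I1
cycle 4: W2.I1
cycle 5: W1.I2
cycle 6: idle
cycle 7: W0.I1
cycle 8: W0.I2
cycle 9: W2.I2
cycle 10: idle
cycle 11: idle
cycle 12: W1.I3

Answer: 13 cycles, utilization 10/13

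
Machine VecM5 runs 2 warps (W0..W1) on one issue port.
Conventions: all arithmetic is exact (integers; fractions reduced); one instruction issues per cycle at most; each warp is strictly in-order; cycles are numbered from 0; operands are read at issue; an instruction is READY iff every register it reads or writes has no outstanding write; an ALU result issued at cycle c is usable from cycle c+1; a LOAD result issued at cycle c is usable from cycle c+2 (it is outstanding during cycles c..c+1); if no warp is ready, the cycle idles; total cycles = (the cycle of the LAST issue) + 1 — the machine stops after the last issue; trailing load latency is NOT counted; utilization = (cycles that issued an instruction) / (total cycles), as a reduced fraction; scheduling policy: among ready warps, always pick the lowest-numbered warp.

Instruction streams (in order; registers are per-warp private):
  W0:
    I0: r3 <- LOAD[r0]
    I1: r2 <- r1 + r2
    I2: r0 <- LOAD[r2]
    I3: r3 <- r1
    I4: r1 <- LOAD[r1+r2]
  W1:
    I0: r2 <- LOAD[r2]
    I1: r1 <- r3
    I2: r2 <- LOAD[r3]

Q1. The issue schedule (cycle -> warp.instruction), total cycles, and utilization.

cycle 0: W0.I0
cycle 1: W0.I1
cycle 2: W0.I2
cycle 3: W0.I3
cycle 4: W0.I4
cycle 5: W1.I0
cycle 6: W1.I1
cycle 7: W1.I2

Answer: 8 cycles, utilization 1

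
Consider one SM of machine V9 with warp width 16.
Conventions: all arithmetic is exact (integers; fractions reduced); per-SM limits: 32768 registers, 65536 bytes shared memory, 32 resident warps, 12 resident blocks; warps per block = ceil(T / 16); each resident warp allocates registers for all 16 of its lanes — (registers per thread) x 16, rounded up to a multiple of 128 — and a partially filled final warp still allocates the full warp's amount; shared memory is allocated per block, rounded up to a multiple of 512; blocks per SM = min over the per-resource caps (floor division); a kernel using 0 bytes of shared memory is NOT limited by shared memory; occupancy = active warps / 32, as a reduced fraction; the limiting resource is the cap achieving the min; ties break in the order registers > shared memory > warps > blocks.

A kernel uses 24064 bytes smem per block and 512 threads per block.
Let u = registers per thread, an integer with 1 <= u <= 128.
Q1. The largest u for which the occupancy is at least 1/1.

Answer: u = 64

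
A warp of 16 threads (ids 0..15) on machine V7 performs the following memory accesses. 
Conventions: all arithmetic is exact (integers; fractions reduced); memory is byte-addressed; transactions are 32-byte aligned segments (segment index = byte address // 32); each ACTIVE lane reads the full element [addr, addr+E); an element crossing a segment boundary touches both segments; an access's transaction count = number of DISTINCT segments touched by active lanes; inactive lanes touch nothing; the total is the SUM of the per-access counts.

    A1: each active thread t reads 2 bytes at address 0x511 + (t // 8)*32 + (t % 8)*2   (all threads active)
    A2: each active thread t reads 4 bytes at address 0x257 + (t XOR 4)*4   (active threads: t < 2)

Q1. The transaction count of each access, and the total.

A1: 3 transactions
A2: 1 transaction

Answer: 3,1; total 4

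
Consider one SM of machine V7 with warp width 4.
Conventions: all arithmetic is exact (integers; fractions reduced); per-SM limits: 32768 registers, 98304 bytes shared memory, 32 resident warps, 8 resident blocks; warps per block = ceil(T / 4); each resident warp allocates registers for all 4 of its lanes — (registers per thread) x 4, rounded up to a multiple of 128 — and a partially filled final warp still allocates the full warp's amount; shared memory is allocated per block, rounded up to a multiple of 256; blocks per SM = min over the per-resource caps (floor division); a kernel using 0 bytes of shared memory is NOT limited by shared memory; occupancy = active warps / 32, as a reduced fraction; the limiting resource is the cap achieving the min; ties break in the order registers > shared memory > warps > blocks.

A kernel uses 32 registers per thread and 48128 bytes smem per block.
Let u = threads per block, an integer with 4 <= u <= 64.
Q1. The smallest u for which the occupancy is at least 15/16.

Answer: u = 57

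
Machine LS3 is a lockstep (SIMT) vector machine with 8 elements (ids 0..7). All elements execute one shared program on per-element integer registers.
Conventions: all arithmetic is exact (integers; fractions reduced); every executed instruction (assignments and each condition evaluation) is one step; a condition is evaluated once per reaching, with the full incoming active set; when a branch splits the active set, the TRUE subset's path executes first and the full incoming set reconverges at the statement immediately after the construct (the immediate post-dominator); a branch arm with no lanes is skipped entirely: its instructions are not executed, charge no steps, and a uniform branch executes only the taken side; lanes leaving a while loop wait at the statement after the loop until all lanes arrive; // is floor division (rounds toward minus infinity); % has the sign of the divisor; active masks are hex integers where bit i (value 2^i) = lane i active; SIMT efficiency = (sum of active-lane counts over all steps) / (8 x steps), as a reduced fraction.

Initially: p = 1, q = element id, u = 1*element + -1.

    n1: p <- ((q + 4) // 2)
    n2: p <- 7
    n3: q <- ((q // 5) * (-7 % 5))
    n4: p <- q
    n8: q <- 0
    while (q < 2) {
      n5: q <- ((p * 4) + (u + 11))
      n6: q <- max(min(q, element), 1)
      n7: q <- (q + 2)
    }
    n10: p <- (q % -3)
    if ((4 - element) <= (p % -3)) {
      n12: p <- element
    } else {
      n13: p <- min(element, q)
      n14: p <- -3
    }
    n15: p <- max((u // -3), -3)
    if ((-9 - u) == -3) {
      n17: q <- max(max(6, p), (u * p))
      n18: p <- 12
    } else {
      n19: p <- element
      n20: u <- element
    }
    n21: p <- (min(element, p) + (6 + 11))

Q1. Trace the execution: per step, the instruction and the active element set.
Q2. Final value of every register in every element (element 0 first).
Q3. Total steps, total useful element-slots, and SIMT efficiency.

step 0: p <- ((q + 4) // 2)          0xff
step 1: p <- 7                       0xff
step 2: q <- ((q // 5) * (-7 % 5))   0xff
step 3: p <- q                       0xff
step 4: q <- 0                       0xff
step 5: eval (q < 2)                 0xff
step 6: q <- ((p * 4) + (u + 11))    0xff
step 7: q <- max(min(q, element), 1) 0xff
step 8: q <- (q + 2)                 0xff
step 9: eval (q < 2)                 0xff
step 10: p <- (q % -3)                0xff
step 11: eval ((4 - element) <= (p % -3)) 0xff
step 12: p <- element                 0xd0
step 13: p <- min(element, q)         0x2f
step 14: p <- -3                      0x2f
step 15: p <- max((u // -3), -3)      0xff
step 16: eval ((-9 - u) == -3)        0xff
step 17: p <- element                 0xff
step 18: u <- element                 0xff
step 19: p <- (min(element, p) + (6 + 11)) 0xff

Answer: 20 steps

p: 17,18,19,20,21,22,23,24
q: 3,3,4,5,6,7,8,9
u: 0,1,2,3,4,5,6,7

steps = 20; useful = 149; efficiency = 149/160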